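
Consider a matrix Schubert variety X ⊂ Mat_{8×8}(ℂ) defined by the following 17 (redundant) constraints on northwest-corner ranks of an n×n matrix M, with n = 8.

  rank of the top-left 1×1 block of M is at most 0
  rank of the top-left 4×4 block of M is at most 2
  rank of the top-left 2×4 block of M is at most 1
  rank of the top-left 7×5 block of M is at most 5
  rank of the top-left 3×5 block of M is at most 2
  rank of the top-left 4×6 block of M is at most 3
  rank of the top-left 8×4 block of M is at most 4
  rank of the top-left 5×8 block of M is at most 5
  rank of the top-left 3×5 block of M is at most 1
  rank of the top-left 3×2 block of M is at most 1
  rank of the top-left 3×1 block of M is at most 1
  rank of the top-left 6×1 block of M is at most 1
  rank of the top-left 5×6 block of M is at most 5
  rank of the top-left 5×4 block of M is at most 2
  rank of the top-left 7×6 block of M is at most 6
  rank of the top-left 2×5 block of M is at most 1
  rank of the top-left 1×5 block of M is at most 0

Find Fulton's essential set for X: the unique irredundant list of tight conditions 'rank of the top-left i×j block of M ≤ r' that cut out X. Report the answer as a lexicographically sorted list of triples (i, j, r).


Propagating the 17 rank bounds to every northwest block:

  i=1: 0 0 0 0 0 1 1 1
  i=2: 1 1 1 1 1 2 2 2
  i=3: 1 1 1 1 1 2 3 3
  i=4: 1 2 2 2 2 3 4 4
  i=5: 1 2 2 2 3 4 5 5
  i=6: 1 2 3 3 4 5 6 6
  i=7: 1 2 3 4 5 6 7 7
  i=8: 1 2 3 4 5 6 7 8

giving w = (6, 1, 7, 2, 5, 3, 4, 8) via Δ²R.

3 SE-corners of the 11-cell Rothe diagram give Ess(w):

[(1, 5, 0), (3, 5, 1), (5, 4, 2)]


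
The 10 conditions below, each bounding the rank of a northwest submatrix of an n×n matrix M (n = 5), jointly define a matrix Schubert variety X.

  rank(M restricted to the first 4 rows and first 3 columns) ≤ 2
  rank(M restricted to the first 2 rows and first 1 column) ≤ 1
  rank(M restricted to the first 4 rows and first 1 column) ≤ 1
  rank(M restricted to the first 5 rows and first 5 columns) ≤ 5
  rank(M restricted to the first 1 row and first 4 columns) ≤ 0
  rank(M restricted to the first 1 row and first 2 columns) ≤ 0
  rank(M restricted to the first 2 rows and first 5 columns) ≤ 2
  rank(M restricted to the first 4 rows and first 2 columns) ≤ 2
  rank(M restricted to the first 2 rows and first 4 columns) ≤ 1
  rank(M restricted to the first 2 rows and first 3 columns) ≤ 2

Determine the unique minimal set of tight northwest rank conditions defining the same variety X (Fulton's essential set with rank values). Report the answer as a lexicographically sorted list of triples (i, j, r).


Computing R[i][j] = min implied NW-rank bound (n=5, 10 conditions):

  0, 0, 0, 0, 1
  1, 1, 1, 1, 2
  1, 2, 2, 2, 3
  1, 2, 2, 3, 4
  1, 2, 3, 4, 5

second differences of R give the permutation w = (5, 1, 2, 4, 3).

2 SE-corners of the 5-cell Rothe diagram give Ess(w):

[(1, 4, 0), (4, 3, 2)]


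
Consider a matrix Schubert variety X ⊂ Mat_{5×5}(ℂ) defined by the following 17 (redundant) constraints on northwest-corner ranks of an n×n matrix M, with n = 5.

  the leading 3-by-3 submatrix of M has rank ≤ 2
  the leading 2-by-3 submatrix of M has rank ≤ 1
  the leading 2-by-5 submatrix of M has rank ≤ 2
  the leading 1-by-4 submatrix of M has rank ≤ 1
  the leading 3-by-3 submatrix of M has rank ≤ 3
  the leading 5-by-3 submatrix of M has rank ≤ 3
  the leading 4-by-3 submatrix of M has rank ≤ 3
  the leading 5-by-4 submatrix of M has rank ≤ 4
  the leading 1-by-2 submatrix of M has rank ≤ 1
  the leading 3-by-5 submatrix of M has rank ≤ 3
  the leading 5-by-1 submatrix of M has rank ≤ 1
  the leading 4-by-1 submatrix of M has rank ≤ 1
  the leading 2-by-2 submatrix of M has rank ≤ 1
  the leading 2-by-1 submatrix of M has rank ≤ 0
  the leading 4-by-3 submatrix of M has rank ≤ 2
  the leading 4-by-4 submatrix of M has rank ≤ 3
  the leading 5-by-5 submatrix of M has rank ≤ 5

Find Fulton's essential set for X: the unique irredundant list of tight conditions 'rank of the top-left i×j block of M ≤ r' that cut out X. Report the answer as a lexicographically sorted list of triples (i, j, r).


Recovering R(i,j) via the rank-extension bound from the 17 conditions:

  i=1: 0, 1, 1, 1, 1
  i=2: 0, 1, 1, 2, 2
  i=3: 1, 2, 2, 3, 3
  i=4: 1, 2, 2, 3, 4
  i=5: 1, 2, 3, 4, 5

reading off 1-entries of Δ²R: w = (2, 4, 1, 5, 3).

Rothe diagram D(w) (4 cells), 3 SE-corners (essential conditions):

[(2, 1, 0), (2, 3, 1), (4, 3, 2)]


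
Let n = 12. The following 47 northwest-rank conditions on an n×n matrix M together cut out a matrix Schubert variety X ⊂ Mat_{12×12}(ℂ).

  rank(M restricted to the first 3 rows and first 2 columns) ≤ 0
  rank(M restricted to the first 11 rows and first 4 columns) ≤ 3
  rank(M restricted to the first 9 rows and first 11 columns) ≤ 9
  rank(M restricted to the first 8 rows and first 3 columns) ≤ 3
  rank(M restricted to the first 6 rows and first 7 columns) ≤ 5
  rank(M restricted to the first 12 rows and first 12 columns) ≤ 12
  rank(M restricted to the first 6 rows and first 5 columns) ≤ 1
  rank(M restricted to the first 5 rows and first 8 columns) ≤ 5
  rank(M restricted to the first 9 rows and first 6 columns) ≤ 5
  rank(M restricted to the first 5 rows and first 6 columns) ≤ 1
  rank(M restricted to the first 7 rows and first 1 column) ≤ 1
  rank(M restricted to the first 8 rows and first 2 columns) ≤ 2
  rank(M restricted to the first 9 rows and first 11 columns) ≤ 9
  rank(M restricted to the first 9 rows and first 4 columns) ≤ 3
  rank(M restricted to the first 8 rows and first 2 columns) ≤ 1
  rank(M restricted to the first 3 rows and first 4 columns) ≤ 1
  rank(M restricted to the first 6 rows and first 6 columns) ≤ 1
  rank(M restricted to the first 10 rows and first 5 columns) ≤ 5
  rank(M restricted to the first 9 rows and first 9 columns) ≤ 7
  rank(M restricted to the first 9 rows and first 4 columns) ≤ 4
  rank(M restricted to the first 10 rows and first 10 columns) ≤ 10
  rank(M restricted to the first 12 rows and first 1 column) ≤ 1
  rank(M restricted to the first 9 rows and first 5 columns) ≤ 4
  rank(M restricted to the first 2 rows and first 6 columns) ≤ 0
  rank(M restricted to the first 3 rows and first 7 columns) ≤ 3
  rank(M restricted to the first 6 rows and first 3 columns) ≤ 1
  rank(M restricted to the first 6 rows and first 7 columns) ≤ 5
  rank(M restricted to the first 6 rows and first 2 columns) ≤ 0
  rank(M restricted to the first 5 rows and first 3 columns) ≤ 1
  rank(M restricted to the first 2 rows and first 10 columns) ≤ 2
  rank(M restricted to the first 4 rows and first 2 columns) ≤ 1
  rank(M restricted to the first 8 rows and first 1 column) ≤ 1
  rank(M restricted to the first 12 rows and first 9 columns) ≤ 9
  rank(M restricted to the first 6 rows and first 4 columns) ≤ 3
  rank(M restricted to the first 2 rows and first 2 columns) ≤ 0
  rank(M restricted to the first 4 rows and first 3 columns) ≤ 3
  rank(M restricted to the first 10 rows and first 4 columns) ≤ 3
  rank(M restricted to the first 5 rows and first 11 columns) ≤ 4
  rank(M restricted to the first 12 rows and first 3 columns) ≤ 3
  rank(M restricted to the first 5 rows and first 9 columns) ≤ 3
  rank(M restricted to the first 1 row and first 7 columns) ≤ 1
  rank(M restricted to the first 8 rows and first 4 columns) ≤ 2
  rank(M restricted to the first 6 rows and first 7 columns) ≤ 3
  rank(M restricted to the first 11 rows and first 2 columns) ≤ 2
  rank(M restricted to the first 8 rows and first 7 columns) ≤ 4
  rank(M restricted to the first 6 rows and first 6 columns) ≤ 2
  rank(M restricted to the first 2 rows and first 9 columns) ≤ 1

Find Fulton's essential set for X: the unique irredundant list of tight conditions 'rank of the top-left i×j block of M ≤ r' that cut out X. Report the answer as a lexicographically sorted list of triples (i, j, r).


Propagating the 47 rank bounds to every northwest block:

  0, 0, 0, 0, 0, 0, 1, 1, 1, 1, 1, 1
  0, 0, 0, 0, 0, 0, 1, 1, 1, 2, 2, 2
  0, 0, 1, 1, 1, 1, 2, 2, 2, 3, 3, 3
  0, 0, 1, 1, 1, 1, 2, 3, 3, 4, 4, 4
  0, 0, 1, 1, 1, 1, 2, 3, 3, 4, 4, 5
  0, 0, 1, 1, 1, 1, 2, 3, 4, 5, 5, 6
  1, 1, 2, 2, 2, 2, 3, 4, 5, 6, 6, 7
  1, 1, 2, 2, 3, 3, 4, 5, 6, 7, 7, 8
  1, 2, 3, 3, 4, 4, 5, 6, 7, 8, 8, 9
  1, 2, 3, 3, 4, 5, 6, 7, 8, 9, 9, 10
  1, 2, 3, 3, 4, 5, 6, 7, 8, 9, 10, 11
  1, 2, 3, 4, 5, 6, 7, 8, 9, 10, 11, 12

reading off 1-entries of Δ²R: w = (7, 10, 3, 8, 12, 9, 1, 5, 2, 6, 11, 4).

Rothe diagram D(w) (37 cells), 9 SE-corners (essential conditions):

[(2, 6, 0), (2, 9, 1), (5, 9, 3), (5, 11, 4), (6, 2, 0), (6, 6, 1), (8, 2, 1), (8, 4, 2), (11, 4, 3)]


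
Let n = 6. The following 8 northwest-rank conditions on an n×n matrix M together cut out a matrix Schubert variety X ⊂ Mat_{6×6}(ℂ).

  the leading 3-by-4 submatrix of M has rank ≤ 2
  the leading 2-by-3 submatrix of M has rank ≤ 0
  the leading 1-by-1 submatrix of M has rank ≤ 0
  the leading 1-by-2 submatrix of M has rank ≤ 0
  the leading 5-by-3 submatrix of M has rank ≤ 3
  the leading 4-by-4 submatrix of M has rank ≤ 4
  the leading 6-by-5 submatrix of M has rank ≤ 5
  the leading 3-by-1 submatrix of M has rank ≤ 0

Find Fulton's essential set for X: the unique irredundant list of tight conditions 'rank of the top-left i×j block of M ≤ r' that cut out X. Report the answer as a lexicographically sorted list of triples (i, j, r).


Reconstructing r_w from the 8 given conditions:

  0 | 0 | 0 | 1 | 1 | 1
  0 | 0 | 0 | 1 | 2 | 2
  0 | 1 | 1 | 2 | 3 | 3
  1 | 2 | 2 | 3 | 4 | 4
  1 | 2 | 3 | 4 | 5 | 5
  1 | 2 | 3 | 4 | 5 | 6

the unique w with this rank table is (4, 5, 2, 1, 3, 6).

Rothe diagram D(w) (7 cells), 2 SE-corners (essential conditions):

[(2, 3, 0), (3, 1, 0)]


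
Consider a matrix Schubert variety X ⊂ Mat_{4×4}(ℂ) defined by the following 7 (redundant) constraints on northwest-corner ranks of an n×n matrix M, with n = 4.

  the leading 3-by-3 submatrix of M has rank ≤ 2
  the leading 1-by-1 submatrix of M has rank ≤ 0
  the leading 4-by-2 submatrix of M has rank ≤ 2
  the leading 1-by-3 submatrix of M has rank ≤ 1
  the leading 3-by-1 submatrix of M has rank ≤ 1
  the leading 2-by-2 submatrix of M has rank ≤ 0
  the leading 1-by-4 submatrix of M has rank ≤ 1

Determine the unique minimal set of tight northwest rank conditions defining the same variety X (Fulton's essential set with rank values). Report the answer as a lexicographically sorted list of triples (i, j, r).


Propagating the 7 rank bounds to every northwest block:

  i=1: 0  0  1  1
  i=2: 0  0  1  2
  i=3: 1  1  2  3
  i=4: 1  2  3  4

so w = (3, 4, 1, 2).

1 SE-corner of the 4-cell Rothe diagram gives Ess(w):

[(2, 2, 0)]


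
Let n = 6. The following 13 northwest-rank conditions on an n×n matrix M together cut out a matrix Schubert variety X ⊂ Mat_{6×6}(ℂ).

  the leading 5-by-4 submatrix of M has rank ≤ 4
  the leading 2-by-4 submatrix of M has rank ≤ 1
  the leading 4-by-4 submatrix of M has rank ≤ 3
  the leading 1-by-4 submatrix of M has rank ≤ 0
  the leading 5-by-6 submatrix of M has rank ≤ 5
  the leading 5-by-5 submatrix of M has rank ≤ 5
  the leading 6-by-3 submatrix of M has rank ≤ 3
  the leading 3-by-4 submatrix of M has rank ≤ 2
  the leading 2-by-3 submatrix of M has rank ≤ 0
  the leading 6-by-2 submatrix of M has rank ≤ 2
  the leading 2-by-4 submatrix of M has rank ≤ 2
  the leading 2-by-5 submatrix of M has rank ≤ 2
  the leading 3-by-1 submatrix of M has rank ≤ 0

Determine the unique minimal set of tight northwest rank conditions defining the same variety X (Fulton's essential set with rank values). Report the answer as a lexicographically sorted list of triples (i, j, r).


Recovering R(i,j) via the rank-extension bound from the 13 conditions:

  0 0 0 0 1 1
  0 0 0 1 2 2
  0 1 1 2 3 3
  1 2 2 3 4 4
  1 2 3 4 5 5
  1 2 3 4 5 6

the unique w with this rank table is (5, 4, 2, 1, 3, 6).

Rothe diagram D(w) (8 cells), 3 SE-corners (essential conditions):

[(1, 4, 0), (2, 3, 0), (3, 1, 0)]


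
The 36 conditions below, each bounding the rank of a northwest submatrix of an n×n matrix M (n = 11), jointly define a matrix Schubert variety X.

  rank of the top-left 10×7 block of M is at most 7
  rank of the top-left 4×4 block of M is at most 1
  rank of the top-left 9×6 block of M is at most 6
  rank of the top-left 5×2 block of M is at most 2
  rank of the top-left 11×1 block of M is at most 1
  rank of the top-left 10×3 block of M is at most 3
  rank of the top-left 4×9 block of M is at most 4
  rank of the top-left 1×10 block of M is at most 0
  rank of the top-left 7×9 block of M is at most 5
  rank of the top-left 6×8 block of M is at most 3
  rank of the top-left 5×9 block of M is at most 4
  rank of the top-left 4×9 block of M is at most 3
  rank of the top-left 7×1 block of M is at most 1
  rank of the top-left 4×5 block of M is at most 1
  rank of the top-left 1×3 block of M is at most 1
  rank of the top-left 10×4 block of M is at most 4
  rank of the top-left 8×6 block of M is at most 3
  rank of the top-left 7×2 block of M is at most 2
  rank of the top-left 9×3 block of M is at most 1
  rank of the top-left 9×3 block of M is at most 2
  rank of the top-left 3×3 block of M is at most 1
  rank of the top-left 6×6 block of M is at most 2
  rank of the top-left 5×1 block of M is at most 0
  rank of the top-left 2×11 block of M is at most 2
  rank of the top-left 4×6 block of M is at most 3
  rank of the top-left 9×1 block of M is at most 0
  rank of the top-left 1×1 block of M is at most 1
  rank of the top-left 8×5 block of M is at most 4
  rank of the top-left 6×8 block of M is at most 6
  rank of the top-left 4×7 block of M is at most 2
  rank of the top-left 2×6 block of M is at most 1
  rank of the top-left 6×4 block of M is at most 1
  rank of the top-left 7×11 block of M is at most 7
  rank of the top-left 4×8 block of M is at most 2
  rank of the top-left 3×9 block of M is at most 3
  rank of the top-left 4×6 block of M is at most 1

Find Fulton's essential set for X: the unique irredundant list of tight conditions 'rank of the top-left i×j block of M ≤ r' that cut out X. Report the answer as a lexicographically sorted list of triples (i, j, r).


Computing R[i][j] = min implied NW-rank bound (n=11, 36 conditions):

  R[1]: 0 0 0 0 0 0 0 0 0 0 1
  R[2]: 0 1 1 1 1 1 1 1 1 1 2
  R[3]: 0 1 1 1 1 1 2 2 2 2 3
  R[4]: 0 1 1 1 1 1 2 2 3 3 4
  R[5]: 0 1 1 1 2 2 3 3 4 4 5
  R[6]: 0 1 1 1 2 2 3 3 4 5 6
  R[7]: 0 1 1 2 3 3 4 4 5 6 7
  R[8]: 0 1 1 2 3 3 4 5 6 7 8
  R[9]: 0 1 1 2 3 4 5 6 7 8 9
  R[10]: 1 2 2 3 4 5 6 7 8 9 10
  R[11]: 1 2 3 4 5 6 7 8 9 10 11

reading off 1-entries of Δ²R: w = (11, 2, 7, 9, 5, 10, 4, 8, 6, 1, 3).

ℓ(w)=37; the 9 essential cells (i,j,r):

[(1, 10, 0), (4, 6, 1), (4, 8, 2), (6, 4, 1), (6, 6, 2), (6, 8, 3), (8, 6, 3), (9, 1, 0), (9, 3, 1)]


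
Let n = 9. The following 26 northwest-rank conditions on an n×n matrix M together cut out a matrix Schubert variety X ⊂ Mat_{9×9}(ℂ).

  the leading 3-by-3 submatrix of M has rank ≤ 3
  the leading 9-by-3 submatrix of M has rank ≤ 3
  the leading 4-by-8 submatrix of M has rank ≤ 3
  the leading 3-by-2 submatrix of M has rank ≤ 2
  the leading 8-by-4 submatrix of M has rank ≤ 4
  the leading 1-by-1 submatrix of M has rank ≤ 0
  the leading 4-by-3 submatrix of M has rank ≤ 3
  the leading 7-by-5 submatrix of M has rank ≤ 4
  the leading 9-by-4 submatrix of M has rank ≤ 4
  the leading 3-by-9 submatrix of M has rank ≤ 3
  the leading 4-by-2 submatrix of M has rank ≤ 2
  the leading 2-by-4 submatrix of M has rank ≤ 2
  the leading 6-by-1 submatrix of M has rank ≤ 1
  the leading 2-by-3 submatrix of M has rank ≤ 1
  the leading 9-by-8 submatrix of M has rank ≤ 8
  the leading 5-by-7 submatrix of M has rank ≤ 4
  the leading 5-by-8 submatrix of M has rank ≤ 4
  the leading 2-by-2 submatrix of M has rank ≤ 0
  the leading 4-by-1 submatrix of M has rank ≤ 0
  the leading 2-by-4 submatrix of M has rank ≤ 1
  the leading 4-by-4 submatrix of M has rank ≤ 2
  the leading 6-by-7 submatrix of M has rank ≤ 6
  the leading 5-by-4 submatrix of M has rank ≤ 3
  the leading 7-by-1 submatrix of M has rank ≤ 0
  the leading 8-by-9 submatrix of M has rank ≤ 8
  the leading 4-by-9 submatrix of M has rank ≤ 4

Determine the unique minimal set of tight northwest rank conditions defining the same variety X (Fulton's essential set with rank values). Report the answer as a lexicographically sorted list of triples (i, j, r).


Recovering R(i,j) via the rank-extension bound from the 26 conditions:

  R[1]: 0, 0, 1, 1, 1, 1, 1, 1, 1
  R[2]: 0, 0, 1, 1, 2, 2, 2, 2, 2
  R[3]: 0, 1, 2, 2, 3, 3, 3, 3, 3
  R[4]: 0, 1, 2, 2, 3, 3, 3, 3, 4
  R[5]: 0, 1, 2, 3, 4, 4, 4, 4, 5
  R[6]: 0, 1, 2, 3, 4, 5, 5, 5, 6
  R[7]: 0, 1, 2, 3, 4, 5, 6, 6, 7
  R[8]: 1, 2, 3, 4, 5, 6, 7, 7, 8
  R[9]: 1, 2, 3, 4, 5, 6, 7, 8, 9

so w = (3, 5, 2, 9, 4, 6, 7, 1, 8).

|D(w)|=14, |Ess(w)|=5:

[(2, 2, 0), (2, 4, 1), (4, 4, 2), (4, 8, 3), (7, 1, 0)]


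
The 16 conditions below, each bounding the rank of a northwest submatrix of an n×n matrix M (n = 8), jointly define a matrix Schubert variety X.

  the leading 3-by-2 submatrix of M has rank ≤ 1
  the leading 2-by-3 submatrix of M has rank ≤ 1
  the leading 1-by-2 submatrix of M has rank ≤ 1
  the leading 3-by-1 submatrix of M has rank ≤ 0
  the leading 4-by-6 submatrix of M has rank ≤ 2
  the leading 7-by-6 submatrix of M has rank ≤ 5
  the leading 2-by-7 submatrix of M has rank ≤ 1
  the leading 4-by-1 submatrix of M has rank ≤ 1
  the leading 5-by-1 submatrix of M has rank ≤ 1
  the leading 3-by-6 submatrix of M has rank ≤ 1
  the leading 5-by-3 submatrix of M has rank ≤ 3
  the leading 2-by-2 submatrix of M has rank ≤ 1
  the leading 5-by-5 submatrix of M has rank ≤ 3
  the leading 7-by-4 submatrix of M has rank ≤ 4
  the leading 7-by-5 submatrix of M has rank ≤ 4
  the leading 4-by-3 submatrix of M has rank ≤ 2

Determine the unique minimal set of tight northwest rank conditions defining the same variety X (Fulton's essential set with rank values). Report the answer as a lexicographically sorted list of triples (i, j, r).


Reconstructing r_w from the 16 given conditions:

  R[1]: 0 | 1 | 1 | 1 | 1 | 1 | 1 | 1
  R[2]: 0 | 1 | 1 | 1 | 1 | 1 | 1 | 2
  R[3]: 0 | 1 | 1 | 1 | 1 | 1 | 2 | 3
  R[4]: 1 | 2 | 2 | 2 | 2 | 2 | 3 | 4
  R[5]: 1 | 2 | 3 | 3 | 3 | 3 | 4 | 5
  R[6]: 1 | 2 | 3 | 4 | 4 | 4 | 5 | 6
  R[7]: 1 | 2 | 3 | 4 | 4 | 5 | 6 | 7
  R[8]: 1 | 2 | 3 | 4 | 5 | 6 | 7 | 8

hence w(1..8) = (2, 8, 7, 1, 3, 4, 6, 5).

4 SE-corners of the 13-cell Rothe diagram give Ess(w):

[(2, 7, 1), (3, 1, 0), (3, 6, 1), (7, 5, 4)]


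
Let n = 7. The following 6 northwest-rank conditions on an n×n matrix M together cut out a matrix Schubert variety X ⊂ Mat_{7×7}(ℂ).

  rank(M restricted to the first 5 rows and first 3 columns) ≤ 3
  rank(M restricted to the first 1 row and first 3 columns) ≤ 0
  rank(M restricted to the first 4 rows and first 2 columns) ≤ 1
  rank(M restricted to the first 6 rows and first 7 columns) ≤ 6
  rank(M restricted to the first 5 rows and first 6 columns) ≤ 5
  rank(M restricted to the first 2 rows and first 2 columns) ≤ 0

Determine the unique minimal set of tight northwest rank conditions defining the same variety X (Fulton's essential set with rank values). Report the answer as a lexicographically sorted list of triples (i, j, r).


Reconstructing r_w from the 6 given conditions:

  0 0 0 1 1 1 1
  0 0 1 2 2 2 2
  1 1 2 3 3 3 3
  1 1 2 3 4 4 4
  1 2 3 4 5 5 5
  1 2 3 4 5 6 6
  1 2 3 4 5 6 7

the unique w with this rank table is (4, 3, 1, 5, 2, 6, 7).

Fulton essential set (3 of the 6 Rothe cells):

[(1, 3, 0), (2, 2, 0), (4, 2, 1)]


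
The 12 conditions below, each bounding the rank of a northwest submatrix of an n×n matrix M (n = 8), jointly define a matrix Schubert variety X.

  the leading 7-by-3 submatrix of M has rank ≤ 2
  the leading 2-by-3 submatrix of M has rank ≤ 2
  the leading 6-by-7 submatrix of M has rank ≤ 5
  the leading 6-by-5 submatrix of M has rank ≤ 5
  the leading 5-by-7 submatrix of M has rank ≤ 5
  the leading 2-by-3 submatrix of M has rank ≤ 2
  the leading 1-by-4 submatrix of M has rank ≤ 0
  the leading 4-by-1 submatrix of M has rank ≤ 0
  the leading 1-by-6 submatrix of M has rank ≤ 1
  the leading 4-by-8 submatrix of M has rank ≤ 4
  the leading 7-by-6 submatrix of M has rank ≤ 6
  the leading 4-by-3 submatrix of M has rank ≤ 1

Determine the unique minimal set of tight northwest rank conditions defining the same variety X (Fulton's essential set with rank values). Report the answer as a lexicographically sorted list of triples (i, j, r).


Propagating the 12 rank bounds to every northwest block:

  row 1: 0 | 0 | 0 | 0 | 1 | 1 | 1 | 1
  row 2: 0 | 1 | 1 | 1 | 2 | 2 | 2 | 2
  row 3: 0 | 1 | 1 | 2 | 3 | 3 | 3 | 3
  row 4: 0 | 1 | 1 | 2 | 3 | 4 | 4 | 4
  row 5: 1 | 2 | 2 | 3 | 4 | 5 | 5 | 5
  row 6: 1 | 2 | 2 | 3 | 4 | 5 | 5 | 6
  row 7: 1 | 2 | 2 | 3 | 4 | 5 | 6 | 7
  row 8: 1 | 2 | 3 | 4 | 5 | 6 | 7 | 8

the unique w with this rank table is (5, 2, 4, 6, 1, 8, 7, 3).

Rothe diagram D(w) (12 cells), 5 SE-corners (essential conditions):

[(1, 4, 0), (4, 1, 0), (4, 3, 1), (6, 7, 5), (7, 3, 2)]


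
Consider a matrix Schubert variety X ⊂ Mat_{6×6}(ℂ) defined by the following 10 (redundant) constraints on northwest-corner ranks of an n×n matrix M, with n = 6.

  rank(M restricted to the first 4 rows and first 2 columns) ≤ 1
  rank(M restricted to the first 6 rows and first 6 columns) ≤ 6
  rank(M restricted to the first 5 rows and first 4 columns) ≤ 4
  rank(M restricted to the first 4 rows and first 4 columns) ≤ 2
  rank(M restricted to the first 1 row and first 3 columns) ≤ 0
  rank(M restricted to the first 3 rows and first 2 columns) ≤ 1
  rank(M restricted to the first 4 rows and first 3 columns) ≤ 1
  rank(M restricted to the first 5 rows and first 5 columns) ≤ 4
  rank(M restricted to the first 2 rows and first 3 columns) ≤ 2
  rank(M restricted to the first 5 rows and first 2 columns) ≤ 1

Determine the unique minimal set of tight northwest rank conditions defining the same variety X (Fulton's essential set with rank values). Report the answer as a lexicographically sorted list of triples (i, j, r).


Propagating the 10 rank bounds to every northwest block:

  0  0  0  1  1  1
  1  1  1  2  2  2
  1  1  1  2  3  3
  1  1  1  2  3  4
  1  1  2  3  4  5
  1  2  3  4  5  6

hence w(1..6) = (4, 1, 5, 6, 3, 2).

Fulton essential set (3 of the 8 Rothe cells):

[(1, 3, 0), (4, 3, 1), (5, 2, 1)]


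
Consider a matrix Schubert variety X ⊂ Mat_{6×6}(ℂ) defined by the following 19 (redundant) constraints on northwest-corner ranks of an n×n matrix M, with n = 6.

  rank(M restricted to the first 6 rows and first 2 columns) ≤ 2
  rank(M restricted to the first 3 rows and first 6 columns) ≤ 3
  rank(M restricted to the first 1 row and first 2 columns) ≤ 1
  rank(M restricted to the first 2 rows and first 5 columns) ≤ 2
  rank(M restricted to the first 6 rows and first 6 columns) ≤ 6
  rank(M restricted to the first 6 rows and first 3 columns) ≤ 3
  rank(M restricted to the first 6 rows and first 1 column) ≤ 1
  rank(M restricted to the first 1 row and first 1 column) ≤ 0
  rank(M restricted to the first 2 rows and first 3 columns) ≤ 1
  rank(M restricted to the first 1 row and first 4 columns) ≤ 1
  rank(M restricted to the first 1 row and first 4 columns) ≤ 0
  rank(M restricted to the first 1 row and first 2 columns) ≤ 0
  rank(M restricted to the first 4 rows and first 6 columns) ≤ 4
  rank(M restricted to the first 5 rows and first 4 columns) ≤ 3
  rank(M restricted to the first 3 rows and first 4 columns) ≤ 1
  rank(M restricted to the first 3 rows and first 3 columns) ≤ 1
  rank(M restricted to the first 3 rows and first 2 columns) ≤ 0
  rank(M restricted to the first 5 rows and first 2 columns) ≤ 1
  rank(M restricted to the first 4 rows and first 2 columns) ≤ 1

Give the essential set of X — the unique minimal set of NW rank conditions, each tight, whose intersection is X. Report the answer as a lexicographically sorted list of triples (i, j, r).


Rank table r_w(6×6) implied by the 19 constraints:

  i=1: 0 0 0 0 1 1
  i=2: 0 0 1 1 2 2
  i=3: 0 0 1 1 2 3
  i=4: 1 1 2 2 3 4
  i=5: 1 1 2 3 4 5
  i=6: 1 2 3 4 5 6

reading off 1-entries of Δ²R: w = (5, 3, 6, 1, 4, 2).

|D(w)|=10, |Ess(w)|=4:

[(1, 4, 0), (3, 2, 0), (3, 4, 1), (5, 2, 1)]


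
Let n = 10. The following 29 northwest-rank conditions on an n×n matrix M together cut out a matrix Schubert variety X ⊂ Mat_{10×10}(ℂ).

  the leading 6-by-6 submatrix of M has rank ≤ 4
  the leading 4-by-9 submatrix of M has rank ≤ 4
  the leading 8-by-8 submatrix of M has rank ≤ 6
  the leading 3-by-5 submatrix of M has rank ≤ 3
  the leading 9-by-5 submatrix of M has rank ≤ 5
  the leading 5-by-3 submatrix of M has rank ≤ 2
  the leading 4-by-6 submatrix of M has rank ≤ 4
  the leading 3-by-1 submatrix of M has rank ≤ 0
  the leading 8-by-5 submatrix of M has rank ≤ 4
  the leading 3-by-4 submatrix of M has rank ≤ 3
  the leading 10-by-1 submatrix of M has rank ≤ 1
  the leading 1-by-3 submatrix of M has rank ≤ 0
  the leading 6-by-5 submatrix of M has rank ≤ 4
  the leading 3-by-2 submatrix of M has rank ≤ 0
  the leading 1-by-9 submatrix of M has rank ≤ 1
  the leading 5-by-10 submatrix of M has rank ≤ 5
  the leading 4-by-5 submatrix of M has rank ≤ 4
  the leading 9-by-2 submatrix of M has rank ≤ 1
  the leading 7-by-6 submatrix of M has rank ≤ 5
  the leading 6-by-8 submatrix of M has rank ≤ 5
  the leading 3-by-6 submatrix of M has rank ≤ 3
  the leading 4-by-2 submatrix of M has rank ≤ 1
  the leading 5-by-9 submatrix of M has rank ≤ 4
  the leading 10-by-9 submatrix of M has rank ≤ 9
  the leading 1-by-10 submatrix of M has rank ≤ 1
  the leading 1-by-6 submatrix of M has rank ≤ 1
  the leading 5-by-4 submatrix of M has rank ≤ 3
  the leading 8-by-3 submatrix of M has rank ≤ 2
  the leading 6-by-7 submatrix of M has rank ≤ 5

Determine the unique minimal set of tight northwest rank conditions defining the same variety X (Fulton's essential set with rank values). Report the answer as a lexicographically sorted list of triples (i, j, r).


Computing R[i][j] = min implied NW-rank bound (n=10, 29 conditions):

  row 1: 0  0  0  1  1  1  1  1  1  1
  row 2: 0  0  1  2  2  2  2  2  2  2
  row 3: 0  0  1  2  3  3  3  3  3  3
  row 4: 1  1  2  3  4  4  4  4  4  4
  row 5: 1  1  2  3  4  4  4  4  4  5
  row 6: 1  1  2  3  4  4  5  5  5  6
  row 7: 1  1  2  3  4  5  6  6  6  7
  row 8: 1  1  2  3  4  5  6  6  7  8
  row 9: 1  1  2  3  4  5  6  7  8  9
  row 10: 1  2  3  4  5  6  7  8  9  10

reading off 1-entries of Δ²R: w = (4, 3, 5, 1, 10, 7, 6, 9, 8, 2).

Fulton essential set (6 of the 18 Rothe cells):

[(1, 3, 0), (3, 2, 0), (5, 9, 4), (6, 6, 4), (8, 8, 6), (9, 2, 1)]


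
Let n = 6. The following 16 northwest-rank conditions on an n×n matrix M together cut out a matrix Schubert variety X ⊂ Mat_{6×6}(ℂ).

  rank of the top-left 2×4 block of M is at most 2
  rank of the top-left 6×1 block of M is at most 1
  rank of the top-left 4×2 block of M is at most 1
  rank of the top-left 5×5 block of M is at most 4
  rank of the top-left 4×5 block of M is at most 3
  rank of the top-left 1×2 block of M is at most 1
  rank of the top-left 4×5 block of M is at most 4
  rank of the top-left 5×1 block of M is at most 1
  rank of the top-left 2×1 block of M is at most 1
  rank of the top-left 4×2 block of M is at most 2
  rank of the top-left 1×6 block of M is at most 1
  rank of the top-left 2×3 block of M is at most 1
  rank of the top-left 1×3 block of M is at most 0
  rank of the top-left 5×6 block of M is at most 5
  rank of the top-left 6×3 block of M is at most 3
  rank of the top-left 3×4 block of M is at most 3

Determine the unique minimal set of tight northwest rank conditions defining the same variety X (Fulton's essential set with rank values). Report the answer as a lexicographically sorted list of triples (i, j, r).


Reconstructing r_w from the 16 given conditions:

  R[1]: 0  0  0  1  1  1
  R[2]: 1  1  1  2  2  2
  R[3]: 1  1  2  3  3  3
  R[4]: 1  1  2  3  3  4
  R[5]: 1  2  3  4  4  5
  R[6]: 1  2  3  4  5  6

giving w = (4, 1, 3, 6, 2, 5) via Δ²R.

|D(w)|=6, |Ess(w)|=3:

[(1, 3, 0), (4, 2, 1), (4, 5, 3)]


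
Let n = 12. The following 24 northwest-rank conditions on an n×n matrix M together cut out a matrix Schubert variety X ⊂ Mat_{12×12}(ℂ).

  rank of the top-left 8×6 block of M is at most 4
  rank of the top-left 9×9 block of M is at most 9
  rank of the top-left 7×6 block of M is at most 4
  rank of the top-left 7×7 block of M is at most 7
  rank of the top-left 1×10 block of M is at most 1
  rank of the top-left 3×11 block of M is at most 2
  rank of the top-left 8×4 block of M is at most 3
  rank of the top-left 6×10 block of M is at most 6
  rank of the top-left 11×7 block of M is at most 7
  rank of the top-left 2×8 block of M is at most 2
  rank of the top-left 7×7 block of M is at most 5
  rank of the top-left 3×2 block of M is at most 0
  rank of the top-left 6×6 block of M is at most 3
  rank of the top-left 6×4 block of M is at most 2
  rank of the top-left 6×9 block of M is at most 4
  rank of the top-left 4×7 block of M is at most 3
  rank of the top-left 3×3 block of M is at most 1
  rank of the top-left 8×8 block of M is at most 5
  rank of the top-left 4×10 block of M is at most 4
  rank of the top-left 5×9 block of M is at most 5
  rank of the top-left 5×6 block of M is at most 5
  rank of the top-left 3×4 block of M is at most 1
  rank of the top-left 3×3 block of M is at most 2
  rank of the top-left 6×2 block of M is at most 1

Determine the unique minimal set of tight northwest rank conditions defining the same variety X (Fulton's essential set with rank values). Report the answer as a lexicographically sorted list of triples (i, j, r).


Rank table r_w(12×12) implied by the 24 constraints:

  i=1: 0  0  1  1  1  1  1  1  1  1  1  1
  i=2: 0  0  1  1  2  2  2  2  2  2  2  2
  i=3: 0  0  1  1  2  2  2  2  2  2  2  3
  i=4: 1  1  2  2  3  3  3  3  3  3  3  4
  i=5: 1  1  2  2  3  3  4  4  4  4  4  5
  i=6: 1  1  2  2  3  3  4  4  4  5  5  6
  i=7: 1  2  3  3  4  4  5  5  5  6  6  7
  i=8: 1  2  3  3  4  4  5  5  6  7  7  8
  i=9: 1  2  3  4  5  5  6  6  7  8  8  9
  i=10: 1  2  3  4  5  6  7  7  8  9  9  10
  i=11: 1  2  3  4  5  6  7  8  9  10  10  11
  i=12: 1  2  3  4  5  6  7  8  9  10  11  12

reading off 1-entries of Δ²R: w = (3, 5, 12, 1, 7, 10, 2, 9, 4, 6, 8, 11).

Rothe diagram D(w) (25 cells), 10 SE-corners (essential conditions):

[(3, 2, 0), (3, 4, 1), (3, 11, 2), (6, 2, 1), (6, 4, 2), (6, 6, 3), (6, 9, 4), (8, 4, 3), (8, 6, 4), (8, 8, 5)]


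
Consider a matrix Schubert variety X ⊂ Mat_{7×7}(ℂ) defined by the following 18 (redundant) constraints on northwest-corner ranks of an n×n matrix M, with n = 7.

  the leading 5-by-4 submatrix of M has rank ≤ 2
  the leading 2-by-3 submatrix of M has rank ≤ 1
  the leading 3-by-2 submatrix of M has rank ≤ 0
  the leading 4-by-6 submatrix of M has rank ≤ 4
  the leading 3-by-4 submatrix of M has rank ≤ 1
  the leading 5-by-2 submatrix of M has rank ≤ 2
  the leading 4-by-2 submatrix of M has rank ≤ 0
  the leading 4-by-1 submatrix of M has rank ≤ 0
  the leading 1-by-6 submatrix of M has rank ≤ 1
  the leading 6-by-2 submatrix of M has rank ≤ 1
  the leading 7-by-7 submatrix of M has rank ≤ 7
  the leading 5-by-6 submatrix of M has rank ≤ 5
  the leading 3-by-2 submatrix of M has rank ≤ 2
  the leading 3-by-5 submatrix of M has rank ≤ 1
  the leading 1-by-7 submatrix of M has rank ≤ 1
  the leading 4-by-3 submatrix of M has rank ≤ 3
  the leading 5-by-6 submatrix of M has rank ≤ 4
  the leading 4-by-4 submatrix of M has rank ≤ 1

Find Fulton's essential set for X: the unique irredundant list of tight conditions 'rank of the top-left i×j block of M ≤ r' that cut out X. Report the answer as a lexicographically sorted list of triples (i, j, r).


Reconstructing r_w from the 18 given conditions:

  row 1: 0 | 0 | 1 | 1 | 1 | 1 | 1
  row 2: 0 | 0 | 1 | 1 | 1 | 2 | 2
  row 3: 0 | 0 | 1 | 1 | 1 | 2 | 3
  row 4: 0 | 0 | 1 | 1 | 2 | 3 | 4
  row 5: 1 | 1 | 2 | 2 | 3 | 4 | 5
  row 6: 1 | 1 | 2 | 3 | 4 | 5 | 6
  row 7: 1 | 2 | 3 | 4 | 5 | 6 | 7

second differences of R give the permutation w = (3, 6, 7, 5, 1, 4, 2).

Fulton essential set (4 of the 14 Rothe cells):

[(3, 5, 1), (4, 2, 0), (4, 4, 1), (6, 2, 1)]


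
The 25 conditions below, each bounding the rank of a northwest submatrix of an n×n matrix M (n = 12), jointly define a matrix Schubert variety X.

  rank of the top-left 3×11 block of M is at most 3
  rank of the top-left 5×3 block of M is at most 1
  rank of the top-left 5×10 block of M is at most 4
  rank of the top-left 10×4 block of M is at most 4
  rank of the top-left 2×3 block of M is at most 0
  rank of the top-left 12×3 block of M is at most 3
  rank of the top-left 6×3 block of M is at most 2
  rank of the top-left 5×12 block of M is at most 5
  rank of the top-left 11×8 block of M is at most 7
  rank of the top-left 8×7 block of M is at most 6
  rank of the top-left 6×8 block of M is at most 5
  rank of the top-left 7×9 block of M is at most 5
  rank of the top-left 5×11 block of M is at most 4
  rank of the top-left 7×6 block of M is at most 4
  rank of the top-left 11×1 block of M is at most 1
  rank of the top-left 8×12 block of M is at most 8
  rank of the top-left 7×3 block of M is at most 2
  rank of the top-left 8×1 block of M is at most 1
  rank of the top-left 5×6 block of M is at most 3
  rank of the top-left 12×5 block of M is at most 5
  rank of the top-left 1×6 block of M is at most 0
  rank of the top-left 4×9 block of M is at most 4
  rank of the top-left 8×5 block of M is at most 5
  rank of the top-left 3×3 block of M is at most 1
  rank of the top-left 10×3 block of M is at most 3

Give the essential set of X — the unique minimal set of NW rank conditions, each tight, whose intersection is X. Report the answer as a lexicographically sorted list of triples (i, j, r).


Recovering R(i,j) via the rank-extension bound from the 25 conditions:

  i=1: 0 | 0 | 0 | 0 | 0 | 0 | 1 | 1 | 1 | 1 | 1 | 1
  i=2: 0 | 0 | 0 | 1 | 1 | 1 | 2 | 2 | 2 | 2 | 2 | 2
  i=3: 1 | 1 | 1 | 2 | 2 | 2 | 3 | 3 | 3 | 3 | 3 | 3
  i=4: 1 | 1 | 1 | 2 | 3 | 3 | 4 | 4 | 4 | 4 | 4 | 4
  i=5: 1 | 1 | 1 | 2 | 3 | 3 | 4 | 4 | 4 | 4 | 4 | 5
  i=6: 1 | 2 | 2 | 3 | 4 | 4 | 5 | 5 | 5 | 5 | 5 | 6
  i=7: 1 | 2 | 2 | 3 | 4 | 4 | 5 | 5 | 5 | 6 | 6 | 7
  i=8: 1 | 2 | 3 | 4 | 5 | 5 | 6 | 6 | 6 | 7 | 7 | 8
  i=9: 1 | 2 | 3 | 4 | 5 | 6 | 7 | 7 | 7 | 8 | 8 | 9
  i=10: 1 | 2 | 3 | 4 | 5 | 6 | 7 | 7 | 8 | 9 | 9 | 10
  i=11: 1 | 2 | 3 | 4 | 5 | 6 | 7 | 7 | 8 | 9 | 10 | 11
  i=12: 1 | 2 | 3 | 4 | 5 | 6 | 7 | 8 | 9 | 10 | 11 | 12

the unique w with this rank table is (7, 4, 1, 5, 12, 2, 10, 3, 6, 9, 11, 8).

9 SE-corners of the 24-cell Rothe diagram give Ess(w):

[(1, 6, 0), (2, 3, 0), (5, 3, 1), (5, 6, 3), (5, 11, 4), (7, 3, 2), (7, 6, 4), (7, 9, 5), (11, 8, 7)]


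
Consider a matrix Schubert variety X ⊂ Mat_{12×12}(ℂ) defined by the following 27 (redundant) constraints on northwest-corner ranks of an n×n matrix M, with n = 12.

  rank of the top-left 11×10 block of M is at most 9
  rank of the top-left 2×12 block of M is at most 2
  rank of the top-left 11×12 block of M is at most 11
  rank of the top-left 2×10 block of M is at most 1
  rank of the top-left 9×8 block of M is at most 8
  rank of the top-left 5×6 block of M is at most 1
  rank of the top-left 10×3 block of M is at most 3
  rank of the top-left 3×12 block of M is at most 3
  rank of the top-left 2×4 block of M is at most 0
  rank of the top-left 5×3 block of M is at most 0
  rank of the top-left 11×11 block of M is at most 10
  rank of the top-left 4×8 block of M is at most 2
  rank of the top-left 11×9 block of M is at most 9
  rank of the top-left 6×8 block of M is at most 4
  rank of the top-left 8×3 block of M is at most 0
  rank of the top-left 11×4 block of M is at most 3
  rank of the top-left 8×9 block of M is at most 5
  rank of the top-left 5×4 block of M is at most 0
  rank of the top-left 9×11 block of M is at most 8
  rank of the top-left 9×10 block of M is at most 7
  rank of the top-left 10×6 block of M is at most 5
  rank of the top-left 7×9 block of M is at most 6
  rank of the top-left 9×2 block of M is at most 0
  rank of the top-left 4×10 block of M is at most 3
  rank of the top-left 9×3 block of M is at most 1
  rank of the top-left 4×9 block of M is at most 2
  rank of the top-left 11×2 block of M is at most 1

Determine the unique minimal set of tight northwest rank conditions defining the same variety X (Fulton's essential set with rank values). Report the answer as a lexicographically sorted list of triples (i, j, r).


Propagating the 27 rank bounds to every northwest block:

  row 1: 0 | 0 | 0 | 0 | 1 | 1 | 1 | 1 | 1 | 1 | 1 | 1
  row 2: 0 | 0 | 0 | 0 | 1 | 1 | 1 | 1 | 1 | 1 | 2 | 2
  row 3: 0 | 0 | 0 | 0 | 1 | 1 | 2 | 2 | 2 | 2 | 3 | 3
  row 4: 0 | 0 | 0 | 0 | 1 | 1 | 2 | 2 | 2 | 3 | 4 | 4
  row 5: 0 | 0 | 0 | 0 | 1 | 1 | 2 | 3 | 3 | 4 | 5 | 5
  row 6: 0 | 0 | 0 | 1 | 2 | 2 | 3 | 4 | 4 | 5 | 6 | 6
  row 7: 0 | 0 | 0 | 1 | 2 | 3 | 4 | 5 | 5 | 6 | 7 | 7
  row 8: 0 | 0 | 0 | 1 | 2 | 3 | 4 | 5 | 5 | 6 | 7 | 8
  row 9: 0 | 0 | 1 | 2 | 3 | 4 | 5 | 6 | 6 | 7 | 8 | 9
  row 10: 1 | 1 | 2 | 3 | 4 | 5 | 6 | 7 | 7 | 8 | 9 | 10
  row 11: 1 | 1 | 2 | 3 | 4 | 5 | 6 | 7 | 8 | 9 | 10 | 11
  row 12: 1 | 2 | 3 | 4 | 5 | 6 | 7 | 8 | 9 | 10 | 11 | 12

hence w(1..12) = (5, 11, 7, 10, 8, 4, 6, 12, 3, 1, 9, 2).

ℓ(w)=43; the 8 essential cells (i,j,r):

[(2, 10, 1), (4, 9, 2), (5, 4, 0), (5, 6, 1), (8, 3, 0), (8, 9, 5), (9, 2, 0), (11, 2, 1)]


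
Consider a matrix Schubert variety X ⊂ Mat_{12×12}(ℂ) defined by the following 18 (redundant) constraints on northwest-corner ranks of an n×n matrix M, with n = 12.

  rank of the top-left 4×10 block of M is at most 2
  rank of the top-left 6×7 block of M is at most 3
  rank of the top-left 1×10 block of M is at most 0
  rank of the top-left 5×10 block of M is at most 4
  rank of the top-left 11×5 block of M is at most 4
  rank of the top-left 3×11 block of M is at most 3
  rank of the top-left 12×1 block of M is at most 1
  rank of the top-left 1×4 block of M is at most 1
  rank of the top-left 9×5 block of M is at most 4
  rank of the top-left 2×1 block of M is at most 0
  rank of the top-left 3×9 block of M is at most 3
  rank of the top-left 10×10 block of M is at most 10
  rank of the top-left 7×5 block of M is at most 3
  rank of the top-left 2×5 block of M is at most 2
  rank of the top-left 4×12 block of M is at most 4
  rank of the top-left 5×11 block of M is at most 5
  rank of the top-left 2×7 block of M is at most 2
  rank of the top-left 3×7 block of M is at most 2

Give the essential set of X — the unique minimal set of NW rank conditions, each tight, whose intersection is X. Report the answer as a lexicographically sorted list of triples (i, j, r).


The tightest implied rank at each (i,j), from the 18 conditions:

  i=1: 0  0  0  0  0  0  0  0  0  0  1  1
  i=2: 0  1  1  1  1  1  1  1  1  1  2  2
  i=3: 1  2  2  2  2  2  2  2  2  2  3  3
  i=4: 1  2  2  2  2  2  2  2  2  2  3  4
  i=5: 1  2  3  3  3  3  3  3  3  3  4  5
  i=6: 1  2  3  3  3  3  3  4  4  4  5  6
  i=7: 1  2  3  3  3  4  4  5  5  5  6  7
  i=8: 1  2  3  4  4  5  5  6  6  6  7  8
  i=9: 1  2  3  4  4  5  6  7  7  7  8  9
  i=10: 1  2  3  4  4  5  6  7  8  8  9  10
  i=11: 1  2  3  4  4  5  6  7  8  9  10  11
  i=12: 1  2  3  4  5  6  7  8  9  10  11  12

second differences of R give the permutation w = (11, 2, 1, 12, 3, 8, 6, 4, 7, 9, 10, 5).

|D(w)|=28, |Ess(w)|=6:

[(1, 10, 0), (2, 1, 0), (4, 10, 2), (6, 7, 3), (7, 5, 3), (11, 5, 4)]


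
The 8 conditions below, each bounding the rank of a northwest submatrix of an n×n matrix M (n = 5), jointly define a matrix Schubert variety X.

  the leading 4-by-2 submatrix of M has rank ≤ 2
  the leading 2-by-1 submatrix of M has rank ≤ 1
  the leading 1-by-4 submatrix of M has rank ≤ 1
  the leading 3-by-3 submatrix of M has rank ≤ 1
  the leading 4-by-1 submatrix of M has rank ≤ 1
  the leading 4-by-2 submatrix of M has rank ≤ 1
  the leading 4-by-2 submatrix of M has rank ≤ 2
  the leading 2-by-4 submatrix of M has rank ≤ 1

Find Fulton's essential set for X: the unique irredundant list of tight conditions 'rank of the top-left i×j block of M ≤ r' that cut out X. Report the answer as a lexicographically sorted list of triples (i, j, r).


Computing R[i][j] = min implied NW-rank bound (n=5, 8 conditions):

  i=1: 1  1  1  1  1
  i=2: 1  1  1  1  2
  i=3: 1  1  1  2  3
  i=4: 1  1  2  3  4
  i=5: 1  2  3  4  5

so w = (1, 5, 4, 3, 2).

Fulton essential set (3 of the 6 Rothe cells):

[(2, 4, 1), (3, 3, 1), (4, 2, 1)]
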